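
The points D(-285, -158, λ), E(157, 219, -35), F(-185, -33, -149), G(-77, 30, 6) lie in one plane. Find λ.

186

The points are coplanar iff DE · (DF × DG) = 0.
Expanding, this is linear in λ: (-5670)λ + (1054620) = 0.
So λ = 186.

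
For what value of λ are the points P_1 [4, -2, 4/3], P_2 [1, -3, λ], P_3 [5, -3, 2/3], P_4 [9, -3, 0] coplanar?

4/3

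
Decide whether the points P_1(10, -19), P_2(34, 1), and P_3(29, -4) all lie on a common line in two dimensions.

No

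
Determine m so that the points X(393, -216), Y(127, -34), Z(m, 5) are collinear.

Collinearity: (Z − X) must be parallel to (Y − X) = (-266, 182).
Cross-multiplying the components: (m − 393)·(182) = (221)·(-266).
Solving gives m = 70.

70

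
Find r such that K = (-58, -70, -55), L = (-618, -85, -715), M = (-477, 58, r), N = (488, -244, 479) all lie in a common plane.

Normal to plane KLN: n = (-122850, -61320, 105630); plane equation n·P = 5608050.
Requiring n·M = 5608050: (105630)r + (55042890) = 5608050.
So r = -468.

-468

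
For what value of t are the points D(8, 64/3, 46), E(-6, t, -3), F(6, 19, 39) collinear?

5

Collinearity requires DE × DF = 0; each component is linear in t.
The x-component gives (-7)t + (35) = 0, so t = 5.
The remaining components then also vanish.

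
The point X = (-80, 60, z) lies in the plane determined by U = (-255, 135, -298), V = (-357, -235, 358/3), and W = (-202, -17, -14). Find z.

56/3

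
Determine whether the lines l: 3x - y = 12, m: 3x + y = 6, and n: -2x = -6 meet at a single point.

Yes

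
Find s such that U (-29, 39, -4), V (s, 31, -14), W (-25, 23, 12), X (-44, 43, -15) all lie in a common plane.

Normal to plane UWX: n = (112, -196, -224); plane equation n·P = -9996.
Requiring n·V = -9996: (112)s + (-2940) = -9996.
So s = -63.

-63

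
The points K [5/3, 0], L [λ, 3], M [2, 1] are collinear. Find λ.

The three points are collinear iff det[KL; KM] = 0.
This determinant is linear in λ: (1)λ + (-8/3) = 0, so λ = 8/3.

8/3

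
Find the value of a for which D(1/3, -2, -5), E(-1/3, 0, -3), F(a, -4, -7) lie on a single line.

1

Direction DE = (-2/3, 2, 2). From the y-coordinate of F, the parameter along the line is τ = (-4 − (-2))/2 = -1.
Then a = 1/3 + (-1)·(-2/3) = 1.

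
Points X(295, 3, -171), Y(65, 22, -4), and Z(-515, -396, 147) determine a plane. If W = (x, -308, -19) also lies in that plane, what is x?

-195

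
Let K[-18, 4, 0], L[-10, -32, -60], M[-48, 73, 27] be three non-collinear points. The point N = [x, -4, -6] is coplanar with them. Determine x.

-15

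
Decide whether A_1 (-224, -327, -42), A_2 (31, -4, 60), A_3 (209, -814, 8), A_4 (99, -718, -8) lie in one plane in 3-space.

Yes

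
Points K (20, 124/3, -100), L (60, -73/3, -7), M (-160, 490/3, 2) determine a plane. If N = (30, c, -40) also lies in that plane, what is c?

Coplanarity requires KL · (KM × KN) = 0.
KL = (40, -197/3, 93), KM = (-180, 122, 102); the triple product is linear in c with coefficient -20820 and constant term 263720.
Setting it to zero: c = 38/3.

38/3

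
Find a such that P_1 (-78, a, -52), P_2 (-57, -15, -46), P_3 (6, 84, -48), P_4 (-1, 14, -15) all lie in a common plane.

Coplanarity ⇔ det[P_1P_2; P_1P_3; P_1P_4] = 0.
Expanding, this is linear in a: (2065)a + (74340) = 0.
So a = -36.

-36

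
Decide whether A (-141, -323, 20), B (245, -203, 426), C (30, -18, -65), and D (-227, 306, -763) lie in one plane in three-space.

No

A normal to the plane through A, B, C is n = AB × AC = (-134030, 102236, 97210).
The plane has equation n·P = -12179798. For D: n·D = -12462204.
-12462204 ≠ -12179798, so D is off the plane.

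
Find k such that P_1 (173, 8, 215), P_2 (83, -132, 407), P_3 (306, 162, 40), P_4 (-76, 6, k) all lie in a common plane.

Normal to plane P_1P_2P_3: n = (-5068, 9786, 4760); plane equation n·P = 224924.
Requiring n·P_4 = 224924: (4760)k + (443884) = 224924.
So k = -46.

-46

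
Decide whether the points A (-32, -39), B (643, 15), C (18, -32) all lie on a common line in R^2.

AB = (675, 54), AC = (50, 7).
det[AB; AC] = (675)(7) − (54)(50) = 2025.
The determinant is nonzero, so they are not collinear.

No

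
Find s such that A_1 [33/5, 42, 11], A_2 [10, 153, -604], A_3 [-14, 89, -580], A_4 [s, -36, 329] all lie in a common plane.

Normal to plane A_1A_2A_3: n = (-36696, 73392/5, 12232/5); plane equation n·P = 2006048/5.
Requiring n·A_4 = 2006048/5: (-36696)s + (1382216/5) = 2006048/5.
So s = -17/5.

-17/5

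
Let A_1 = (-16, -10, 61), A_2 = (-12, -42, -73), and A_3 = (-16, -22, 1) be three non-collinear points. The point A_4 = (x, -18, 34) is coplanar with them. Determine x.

A normal to the plane is n = A_1A_2 × A_1A_3 = (312, 240, -48).
A_4 lies in the plane iff n · A_1A_4 = 0.
This gives (312)x + (4368) = 0, so x = -14.

-14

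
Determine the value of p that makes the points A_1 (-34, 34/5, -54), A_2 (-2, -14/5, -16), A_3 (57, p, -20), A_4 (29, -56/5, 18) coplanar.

16/5

Normal to plane A_1A_2A_4: n = (-36/5, 90, 144/5); plane equation n·P = -3492/5.
Requiring n·A_3 = -3492/5: (90)p + (-4932/5) = -3492/5.
So p = 16/5.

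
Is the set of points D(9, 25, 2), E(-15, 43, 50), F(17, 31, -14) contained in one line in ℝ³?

No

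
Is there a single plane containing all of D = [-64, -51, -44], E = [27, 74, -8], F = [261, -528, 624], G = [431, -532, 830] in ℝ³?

Yes

With D as base: DE = (91, 125, 36), DF = (325, -477, 668), DG = (495, -481, 874).
DF × DG = (-95590, 46610, 79790).
DE · (DF × DG) = 0.
The scalar triple product vanishes, so the four points are coplanar.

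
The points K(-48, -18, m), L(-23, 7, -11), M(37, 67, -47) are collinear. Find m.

4

Collinearity requires KL × KM = 0; each component is linear in m.
The x-component gives (60)m + (-240) = 0, so m = 4.
The remaining components then also vanish.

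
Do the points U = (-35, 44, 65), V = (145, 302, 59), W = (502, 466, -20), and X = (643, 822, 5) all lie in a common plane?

A normal to the plane through U, V, W is n = UV × UW = (-19398, 12078, -62586).
The plane has equation n·P = -2857728. For X: n·X = -2857728.
Equal, so X lies in the plane and all four are coplanar.

Yes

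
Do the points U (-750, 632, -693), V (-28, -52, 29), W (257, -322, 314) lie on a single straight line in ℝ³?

Yes

UV = (722, -684, 722), UW = (1007, -954, 1007).
UV × UW = (0, 0, 0).
The cross product vanishes, so the three points are collinear.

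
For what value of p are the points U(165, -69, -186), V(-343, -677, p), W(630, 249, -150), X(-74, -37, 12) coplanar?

Normal to plane UWX: n = (61812, -100674, 90882); plane equation n·P = 241434.
Requiring n·V = 241434: (90882)p + (46954782) = 241434.
So p = -514.

-514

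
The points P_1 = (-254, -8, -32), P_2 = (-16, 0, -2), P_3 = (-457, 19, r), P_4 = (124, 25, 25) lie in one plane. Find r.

-42

The points are coplanar iff P_1P_2 · (P_1P_3 × P_1P_4) = 0.
Expanding, this is linear in r: (-4830)r + (-202860) = 0.
So r = -42.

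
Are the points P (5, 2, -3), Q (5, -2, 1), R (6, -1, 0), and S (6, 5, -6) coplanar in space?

Yes

With P as base: PQ = (0, -4, 4), PR = (1, -3, 3), PS = (1, 3, -3).
PR × PS = (0, 6, 6).
PQ · (PR × PS) = 0.
The scalar triple product vanishes, so the four points are coplanar.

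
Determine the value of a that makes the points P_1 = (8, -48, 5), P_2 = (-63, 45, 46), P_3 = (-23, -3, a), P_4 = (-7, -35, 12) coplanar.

24

Coplanarity ⇔ det[P_1P_2; P_1P_3; P_1P_4] = 0.
Expanding, this is linear in a: (-472)a + (11328) = 0.
So a = 24.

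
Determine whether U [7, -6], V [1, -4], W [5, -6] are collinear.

UV = (-6, 2), UW = (-2, 0).
det[UV; UW] = (-6)(0) − (2)(-2) = 4.
The determinant is nonzero, so they are not collinear.

No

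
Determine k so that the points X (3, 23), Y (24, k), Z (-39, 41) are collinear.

Collinearity: (Y − X) must be parallel to (Z − X) = (-42, 18).
Cross-multiplying the components: (k − 23)·(-42) = (21)·(18).
Solving gives k = 14.

14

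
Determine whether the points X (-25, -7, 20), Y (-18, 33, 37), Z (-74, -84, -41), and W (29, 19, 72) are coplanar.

No

The four points are coplanar iff the 3×3 determinant with rows XY, XZ, XW is zero.
Rows: (7, 40, 17), (-49, -77, -61), (54, 26, 52).
Expanding along the first row: (7)(-2418) − (40)(746) + (17)(2884) = 2262.
Nonzero ⇒ not coplanar.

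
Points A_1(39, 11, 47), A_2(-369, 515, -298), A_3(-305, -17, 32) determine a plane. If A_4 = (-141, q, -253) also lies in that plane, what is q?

476

Coplanarity requires A_1A_2 · (A_1A_3 × A_1A_4) = 0.
A_1A_2 = (-408, 504, -345), A_1A_3 = (-344, -28, -15); the triple product is linear in q with coefficient 112560 and constant term -53578560.
Setting it to zero: q = 476.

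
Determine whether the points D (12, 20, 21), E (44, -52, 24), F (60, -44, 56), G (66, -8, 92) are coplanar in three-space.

The four points are coplanar iff the 3×3 determinant with rows DE, DF, DG is zero.
Rows: (32, -72, 3), (48, -64, 35), (54, -28, 71).
Expanding along the first row: (32)(-3564) − (-72)(1518) + (3)(2112) = 1584.
Nonzero ⇒ not coplanar.

No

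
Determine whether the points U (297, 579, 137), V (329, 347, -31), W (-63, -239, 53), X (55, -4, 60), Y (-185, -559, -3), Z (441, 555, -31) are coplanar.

No

The plane through U, V, W has normal n = UV × UW = (-117936, 63168, -109696) and equation n·P = -13481072.
Checking the remaining points: n·X = -13320912, n·Y = -13163664, n·Z = -13550960.
Since n·X = -13320912 ≠ -13481072, X is off the plane and the points are not all coplanar.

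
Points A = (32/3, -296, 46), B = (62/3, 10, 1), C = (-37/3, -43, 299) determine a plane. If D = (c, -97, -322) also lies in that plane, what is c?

161/3

A normal to the plane is n = AB × AC = (88803, -1495, 9568).
D lies in the plane iff n · AD = 0.
This gives (88803)c + (-4765761) = 0, so c = 161/3.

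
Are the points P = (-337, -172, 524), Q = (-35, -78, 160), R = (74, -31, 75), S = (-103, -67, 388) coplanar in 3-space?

With P as base: PQ = (302, 94, -364), PR = (411, 141, -449), PS = (234, 105, -136).
PR × PS = (27969, -49170, 10161).
PQ · (PR × PS) = 126054.
Since 126054 ≠ 0, the four points are not coplanar.

No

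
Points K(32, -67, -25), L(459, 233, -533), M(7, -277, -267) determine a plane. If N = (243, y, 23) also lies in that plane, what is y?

Coplanarity requires KL · (KM × KN) = 0.
KL = (427, 300, -508), KM = (-25, -210, -242); the triple product is linear in y with coefficient 116034 and constant term -33997962.
Setting it to zero: y = 293.

293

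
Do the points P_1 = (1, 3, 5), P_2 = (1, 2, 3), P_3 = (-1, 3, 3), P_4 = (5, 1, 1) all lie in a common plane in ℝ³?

No

The four points are coplanar iff the 3×3 determinant with rows P_1P_2, P_1P_3, P_1P_4 is zero.
Rows: (0, -1, -2), (-2, 0, -2), (4, -2, -4).
Expanding along the first row: (0)(-4) − (-1)(16) + (-2)(4) = 8.
Nonzero ⇒ not coplanar.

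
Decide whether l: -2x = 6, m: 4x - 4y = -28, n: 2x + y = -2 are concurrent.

Yes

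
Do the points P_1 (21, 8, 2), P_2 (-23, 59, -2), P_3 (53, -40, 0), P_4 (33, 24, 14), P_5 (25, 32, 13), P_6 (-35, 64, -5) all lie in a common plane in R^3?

The plane through P_1, P_2, P_3 has normal n = P_1P_2 × P_1P_3 = (-294, -216, 480) and equation n·P = -6942.
Checking the remaining points: n·P_4 = -8166, n·P_5 = -8022, n·P_6 = -5934.
Since n·P_4 = -8166 ≠ -6942, P_4 is off the plane and the points are not all coplanar.

No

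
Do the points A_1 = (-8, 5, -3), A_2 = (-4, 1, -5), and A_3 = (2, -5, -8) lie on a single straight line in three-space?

A_1A_2 = (4, -4, -2), A_1A_3 = (10, -10, -5).
Each component of A_1A_3 is 5/2 times the corresponding component of A_1A_2, so A_1A_3 = 5/2·A_1A_2 and the points are collinear.

Yes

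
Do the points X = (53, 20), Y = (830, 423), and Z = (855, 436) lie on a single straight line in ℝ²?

No

XY = (777, 403), XZ = (802, 416).
Twice the signed area of △XYZ is (777)(416) − (403)(802) = 26.
The area is nonzero, so the three points are not collinear.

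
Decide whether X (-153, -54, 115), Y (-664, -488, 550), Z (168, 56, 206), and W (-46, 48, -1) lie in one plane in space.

Yes

A normal to the plane through X, Y, Z is n = XY × XZ = (-87344, 186136, 83104).
The plane has equation n·P = 12869248. For W: n·W = 12869248.
Equal, so W lies in the plane and all four are coplanar.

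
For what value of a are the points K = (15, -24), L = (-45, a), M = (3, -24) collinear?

Collinearity: (L − K) must be parallel to (M − K) = (-12, 0).
Cross-multiplying the components: (a − (-24))·(-12) = (-60)·(0).
Solving gives a = -24.

-24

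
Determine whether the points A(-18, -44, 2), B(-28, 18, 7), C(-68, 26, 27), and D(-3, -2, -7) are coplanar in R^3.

The four points are coplanar iff the 3×3 determinant with rows AB, AC, AD is zero.
Rows: (-10, 62, 5), (-50, 70, 25), (15, 42, -9).
Expanding along the first row: (-10)(-1680) − (62)(75) + (5)(-3150) = -3600.
Nonzero ⇒ not coplanar.

No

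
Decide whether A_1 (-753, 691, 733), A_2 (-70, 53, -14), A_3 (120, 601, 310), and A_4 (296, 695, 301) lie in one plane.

With A_1 as base: A_1A_2 = (683, -638, -747), A_1A_3 = (873, -90, -423), A_1A_4 = (1049, 4, -432).
A_1A_3 × A_1A_4 = (40572, -66591, 97902).
A_1A_2 · (A_1A_3 × A_1A_4) = -2937060.
Since -2937060 ≠ 0, the four points are not coplanar.

No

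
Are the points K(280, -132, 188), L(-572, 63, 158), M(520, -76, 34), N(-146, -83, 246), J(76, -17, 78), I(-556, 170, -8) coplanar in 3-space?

The plane through K, L, M has normal n = KL × KM = (-28350, -138408, -94512) and equation n·P = -7436400.
Checking the remaining points: n·N = -7622988, n·J = -7173600, n·I = -7010664.
Since n·N = -7622988 ≠ -7436400, N is off the plane and the points are not all coplanar.

No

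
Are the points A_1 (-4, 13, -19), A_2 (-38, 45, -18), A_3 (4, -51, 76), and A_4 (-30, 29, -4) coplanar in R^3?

The four points are coplanar iff the 3×3 determinant with rows A_1A_2, A_1A_3, A_1A_4 is zero.
Rows: (-34, 32, 1), (8, -64, 95), (-26, 16, 15).
Expanding along the first row: (-34)(-2480) − (32)(2590) + (1)(-1536) = -96.
Nonzero ⇒ not coplanar.

No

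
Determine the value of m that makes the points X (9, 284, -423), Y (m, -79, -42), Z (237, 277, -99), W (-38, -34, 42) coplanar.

-154

Normal to plane XZW: n = (99777, -121248, -72833); plane equation n·P = -2728080.
Requiring n·Y = -2728080: (99777)m + (12637578) = -2728080.
So m = -154.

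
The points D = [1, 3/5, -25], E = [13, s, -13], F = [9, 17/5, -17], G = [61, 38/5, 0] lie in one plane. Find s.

Normal to plane DFG: n = (14, 280, -112); plane equation n·P = 2982.
Requiring n·E = 2982: (280)s + (1638) = 2982.
So s = 24/5.

24/5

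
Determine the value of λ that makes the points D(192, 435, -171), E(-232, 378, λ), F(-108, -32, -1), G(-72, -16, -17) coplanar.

The points are coplanar iff DE · (DF × DG) = 0.
Expanding, this is linear in λ: (12012)λ + (-36036) = 0.
So λ = 3.

3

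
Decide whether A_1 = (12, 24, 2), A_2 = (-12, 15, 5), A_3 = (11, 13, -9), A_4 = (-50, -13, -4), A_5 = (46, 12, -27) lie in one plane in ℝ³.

No

The plane through A_1, A_2, A_3 has normal n = A_1A_2 × A_1A_3 = (132, -267, 255) and equation n·P = -4314.
Checking the remaining points: n·A_4 = -4149, n·A_5 = -4017.
Since n·A_4 = -4149 ≠ -4314, A_4 is off the plane and the points are not all coplanar.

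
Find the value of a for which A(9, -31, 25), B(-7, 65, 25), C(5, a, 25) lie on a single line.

-7

Direction AB = (-16, 96, 0). From the x-coordinate of C, the parameter along the line is τ = (5 − 9)/(-16) = 1/4.
Then a = (-31) + 1/4·(96) = -7.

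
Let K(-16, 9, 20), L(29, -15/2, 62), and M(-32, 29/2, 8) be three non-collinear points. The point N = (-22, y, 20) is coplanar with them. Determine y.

21/2

Coplanarity requires KL · (KM × KN) = 0.
KL = (45, -33/2, 42), KM = (-16, 11/2, -12); the triple product is linear in y with coefficient -132 and constant term 1386.
Setting it to zero: y = 21/2.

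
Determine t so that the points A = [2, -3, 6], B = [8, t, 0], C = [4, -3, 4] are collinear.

-3

Collinearity requires AB × AC = 0; each component is linear in t.
The x-component gives (-2)t + (-6) = 0, so t = -3.
The remaining components then also vanish.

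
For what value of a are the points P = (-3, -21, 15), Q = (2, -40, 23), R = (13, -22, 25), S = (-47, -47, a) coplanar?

-5

Coplanarity ⇔ det[PQ; PR; PS] = 0.
Expanding, this is linear in a: (299)a + (1495) = 0.
So a = -5.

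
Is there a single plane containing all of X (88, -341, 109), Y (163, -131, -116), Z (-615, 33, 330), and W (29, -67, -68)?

The four points are coplanar iff the 3×3 determinant with rows XY, XZ, XW is zero.
Rows: (75, 210, -225), (-703, 374, 221), (-59, 274, -177).
Expanding along the first row: (75)(-126752) − (210)(137470) + (-225)(-170556) = 0.
Zero determinant ⇒ coplanar.

Yes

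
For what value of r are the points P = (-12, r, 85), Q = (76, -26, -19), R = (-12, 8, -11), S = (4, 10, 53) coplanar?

The points are coplanar iff PQ · (PR × PS) = 0.
Expanding, this is linear in r: (-5760)r + (115200) = 0.
So r = 20.

20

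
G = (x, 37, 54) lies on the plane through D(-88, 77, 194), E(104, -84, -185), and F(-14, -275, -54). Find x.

-13

Coplanarity requires DE · (DF × DG) = 0.
DE = (192, -161, -379), DF = (74, -352, -248); the triple product is linear in x with coefficient -93480 and constant term -1215240.
Setting it to zero: x = -13.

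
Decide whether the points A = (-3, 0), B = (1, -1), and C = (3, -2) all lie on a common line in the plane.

No

AB = (4, -1), AC = (6, -2).
Twice the signed area of △ABC is (4)(-2) − (-1)(6) = -2.
The area is nonzero, so the three points are not collinear.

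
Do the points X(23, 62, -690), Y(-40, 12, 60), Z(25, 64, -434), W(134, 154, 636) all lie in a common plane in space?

The four points are coplanar iff the 3×3 determinant with rows XY, XZ, XW is zero.
Rows: (-63, -50, 750), (2, 2, 256), (111, 92, 1326).
Expanding along the first row: (-63)(-20900) − (-50)(-25764) + (750)(-38) = 0.
Zero determinant ⇒ coplanar.

Yes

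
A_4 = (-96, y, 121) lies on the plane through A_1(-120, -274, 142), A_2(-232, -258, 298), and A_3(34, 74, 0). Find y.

-214

The plane through A_1, A_2, A_3 has equation −56560x + 8120y − 41440z = -1322160.
Substituting A_4: (8120)y + (415520) = -1322160, so y = -214.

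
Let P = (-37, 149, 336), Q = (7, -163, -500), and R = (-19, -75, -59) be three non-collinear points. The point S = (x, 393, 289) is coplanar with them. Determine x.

-25

A normal to the plane is n = PQ × PR = (-64024, 2332, -4240).
S lies in the plane iff n · PS = 0.
This gives (-64024)x + (-1600600) = 0, so x = -25.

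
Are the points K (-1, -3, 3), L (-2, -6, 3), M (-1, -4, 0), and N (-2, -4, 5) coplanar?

No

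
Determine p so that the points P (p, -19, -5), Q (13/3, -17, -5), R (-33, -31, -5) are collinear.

Collinearity requires PQ × PR = 0; each component is linear in p.
The z-component gives (14)p + (14) = 0, so p = -1.
The remaining components then also vanish.

-1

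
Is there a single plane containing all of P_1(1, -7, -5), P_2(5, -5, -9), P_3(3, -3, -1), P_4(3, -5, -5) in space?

The four points are coplanar iff the 3×3 determinant with rows P_1P_2, P_1P_3, P_1P_4 is zero.
Rows: (4, 2, -4), (2, 4, 4), (2, 2, 0).
Expanding along the first row: (4)(-8) − (2)(-8) + (-4)(-4) = 0.
Zero determinant ⇒ coplanar.

Yes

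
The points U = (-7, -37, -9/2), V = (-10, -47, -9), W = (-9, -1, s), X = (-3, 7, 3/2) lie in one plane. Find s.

The points are coplanar iff UV · (UW × UX) = 0.
Expanding, this is linear in s: (92)s + (690) = 0.
So s = -15/2.

-15/2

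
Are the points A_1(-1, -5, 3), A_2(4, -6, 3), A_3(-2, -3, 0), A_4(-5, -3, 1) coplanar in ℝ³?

Yes

The four points are coplanar iff the 3×3 determinant with rows A_1A_2, A_1A_3, A_1A_4 is zero.
Rows: (5, -1, 0), (-1, 2, -3), (-4, 2, -2).
Expanding along the first row: (5)(2) − (-1)(-10) + (0)(6) = 0.
Zero determinant ⇒ coplanar.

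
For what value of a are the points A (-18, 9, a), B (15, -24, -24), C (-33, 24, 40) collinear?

Direction BC = (-48, 48, 64). From the x-coordinate of A, the parameter along the line is τ = (-18 − 15)/(-48) = 11/16.
Then a = (-24) + 11/16·(64) = 20.

20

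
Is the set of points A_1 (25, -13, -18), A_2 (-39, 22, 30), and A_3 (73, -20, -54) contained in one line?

A_1A_2 = (-64, 35, 48), A_1A_3 = (48, -7, -36).
Comparing components 2 and 3: (35)(-36) − (48)(-7) = -924 ≠ 0, so A_1A_2 and A_1A_3 are not parallel and the points are not collinear.

No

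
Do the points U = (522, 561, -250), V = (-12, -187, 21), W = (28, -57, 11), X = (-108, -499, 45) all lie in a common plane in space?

The four points are coplanar iff the 3×3 determinant with rows UV, UW, UX is zero.
Rows: (-534, -748, 271), (-494, -618, 261), (-630, -1060, 295).
Expanding along the first row: (-534)(94350) − (-748)(18700) + (271)(134300) = 0.
Zero determinant ⇒ coplanar.

Yes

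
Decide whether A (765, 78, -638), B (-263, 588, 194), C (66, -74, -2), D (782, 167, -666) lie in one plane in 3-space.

The four points are coplanar iff the 3×3 determinant with rows AB, AC, AD is zero.
Rows: (-1028, 510, 832), (-699, -152, 636), (17, 89, -28).
Expanding along the first row: (-1028)(-52348) − (510)(8760) + (832)(-59627) = -263520.
Nonzero ⇒ not coplanar.

No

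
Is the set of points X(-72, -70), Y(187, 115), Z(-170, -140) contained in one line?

XY = (259, 185), XZ = (-98, -70).
det[XY; XZ] = (259)(-70) − (185)(-98) = 0.
The determinant is zero, so the points are collinear.

Yes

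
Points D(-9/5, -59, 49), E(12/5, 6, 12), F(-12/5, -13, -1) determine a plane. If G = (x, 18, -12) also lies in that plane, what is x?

A normal to the plane is n = DE × DF = (-1548, 1161/5, 1161/5).
G lies in the plane iff n · DG = 0.
This gives (-1548)x + (4644/5) = 0, so x = 3/5.

3/5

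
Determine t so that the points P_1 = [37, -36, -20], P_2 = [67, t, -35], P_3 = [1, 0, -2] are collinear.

-66

Direction P_1P_3 = (-36, 36, 18). From the x-coordinate of P_2, the parameter along the line is τ = (67 − 37)/(-36) = -5/6.
Then t = (-36) + (-5/6)·(36) = -66.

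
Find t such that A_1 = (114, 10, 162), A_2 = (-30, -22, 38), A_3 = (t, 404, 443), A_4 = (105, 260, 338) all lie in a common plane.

The points are coplanar iff A_1A_2 · (A_1A_3 × A_1A_4) = 0.
Expanding, this is linear in t: (-25368)t + (2663640) = 0.
So t = 105.

105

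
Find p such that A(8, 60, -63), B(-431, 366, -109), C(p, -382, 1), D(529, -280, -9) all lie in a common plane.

Coplanarity ⇔ det[AB; AC; AD] = 0.
Expanding, this is linear in p: (-884)p + (542776) = 0.
So p = 614.

614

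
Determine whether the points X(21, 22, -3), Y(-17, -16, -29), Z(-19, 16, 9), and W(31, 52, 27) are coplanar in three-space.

The four points are coplanar iff the 3×3 determinant with rows XY, XZ, XW is zero.
Rows: (-38, -38, -26), (-40, -6, 12), (10, 30, 30).
Expanding along the first row: (-38)(-540) − (-38)(-1320) + (-26)(-1140) = 0.
Zero determinant ⇒ coplanar.

Yes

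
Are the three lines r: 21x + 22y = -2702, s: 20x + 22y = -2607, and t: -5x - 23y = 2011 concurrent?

The three lines meet at one point iff the augmented coefficient matrix [aᵢ bᵢ cᵢ] has rank < 3, i.e. its determinant vanishes.
Here the determinant is 17531.
Nonzero, so no common point exists.

No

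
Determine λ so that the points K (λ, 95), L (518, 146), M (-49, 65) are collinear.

The three points are collinear iff det[KL; KM] = 0.
This determinant is linear in λ: (81)λ + (-13041) = 0, so λ = 161.

161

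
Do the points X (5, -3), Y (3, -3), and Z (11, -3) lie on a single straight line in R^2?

Yes

XY = (-2, 0), XZ = (6, 0).
Checking proportionality: XZ = -3·XY, so the vectors are parallel and the points are collinear.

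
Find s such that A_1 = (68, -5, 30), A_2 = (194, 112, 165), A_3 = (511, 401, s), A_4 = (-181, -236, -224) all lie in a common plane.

185

Normal to plane A_1A_2A_4: n = (1467, -1611, 27); plane equation n·P = 108621.
Requiring n·A_3 = 108621: (27)s + (103626) = 108621.
So s = 185.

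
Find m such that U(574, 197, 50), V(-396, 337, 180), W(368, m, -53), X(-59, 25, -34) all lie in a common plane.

23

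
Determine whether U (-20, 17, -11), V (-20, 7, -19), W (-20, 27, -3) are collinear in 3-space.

UV = (0, -10, -8), UW = (0, 10, 8).
UV × UW = (0, 0, 0).
The cross product vanishes, so the three points are collinear.

Yes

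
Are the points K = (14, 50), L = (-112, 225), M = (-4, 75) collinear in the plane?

KL = (-126, 175), KM = (-18, 25).
Twice the signed area of △KLM is (-126)(25) − (175)(-18) = 0.
The triangle is degenerate (zero area), so the points are collinear.

Yes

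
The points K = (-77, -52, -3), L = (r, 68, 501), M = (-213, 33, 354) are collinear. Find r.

-269

Direction KM = (-136, 85, 357). From the y-coordinate of L, the parameter along the line is τ = (68 − (-52))/85 = 24/17.
Then r = (-77) + 24/17·(-136) = -269.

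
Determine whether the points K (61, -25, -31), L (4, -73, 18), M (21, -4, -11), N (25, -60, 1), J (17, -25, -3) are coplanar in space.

No

The plane through K, L, M has normal n = KL × KM = (-1989, -820, -3117) and equation n·P = -4202.
Checking the remaining points: n·N = -3642, n·J = -3962.
Since n·N = -3642 ≠ -4202, N is off the plane and the points are not all coplanar.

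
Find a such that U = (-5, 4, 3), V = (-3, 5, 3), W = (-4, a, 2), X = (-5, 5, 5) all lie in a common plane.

4

Normal to plane UVX: n = (2, -4, 2); plane equation n·P = -20.
Requiring n·W = -20: (-4)a + (-4) = -20.
So a = 4.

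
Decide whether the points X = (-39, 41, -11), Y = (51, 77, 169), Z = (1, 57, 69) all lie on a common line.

Yes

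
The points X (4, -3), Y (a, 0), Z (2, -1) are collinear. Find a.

The three points are collinear iff det[XY; XZ] = 0.
This determinant is linear in a: (2)a + (-2) = 0, so a = 1.

1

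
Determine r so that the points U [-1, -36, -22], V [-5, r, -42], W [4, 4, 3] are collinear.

-68

Direction UW = (5, 40, 25). From the x-coordinate of V, the parameter along the line is τ = (-5 − (-1))/5 = -4/5.
Then r = (-36) + (-4/5)·(40) = -68.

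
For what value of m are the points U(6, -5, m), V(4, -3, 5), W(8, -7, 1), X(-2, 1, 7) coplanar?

3

Coplanarity ⇔ det[UV; UW; UX] = 0.
Expanding, this is linear in m: (8)m + (-24) = 0.
So m = 3.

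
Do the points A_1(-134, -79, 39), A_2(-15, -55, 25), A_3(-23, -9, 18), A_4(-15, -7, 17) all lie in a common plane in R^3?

No

The four points are coplanar iff the 3×3 determinant with rows A_1A_2, A_1A_3, A_1A_4 is zero.
Rows: (119, 24, -14), (111, 70, -21), (119, 72, -22).
Expanding along the first row: (119)(-28) − (24)(57) + (-14)(-338) = 32.
Nonzero ⇒ not coplanar.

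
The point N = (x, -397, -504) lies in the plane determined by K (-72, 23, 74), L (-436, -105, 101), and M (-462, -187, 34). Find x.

372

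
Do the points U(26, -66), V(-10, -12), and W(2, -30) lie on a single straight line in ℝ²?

UV = (-36, 54), UW = (-24, 36).
Checking proportionality: UW = 2/3·UV, so the vectors are parallel and the points are collinear.

Yes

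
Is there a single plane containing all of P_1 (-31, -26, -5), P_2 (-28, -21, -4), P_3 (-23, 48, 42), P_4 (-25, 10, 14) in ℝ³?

The four points are coplanar iff the 3×3 determinant with rows P_1P_2, P_1P_3, P_1P_4 is zero.
Rows: (3, 5, 1), (8, 74, 47), (6, 36, 19).
Expanding along the first row: (3)(-286) − (5)(-130) + (1)(-156) = -364.
Nonzero ⇒ not coplanar.

No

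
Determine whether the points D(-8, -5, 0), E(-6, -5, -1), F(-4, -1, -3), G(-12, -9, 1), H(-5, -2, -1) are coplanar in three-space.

No

The plane through D, E, F has normal n = DE × DF = (4, 2, 8) and equation n·P = -42.
Checking the remaining points: n·G = -58, n·H = -32.
Since n·G = -58 ≠ -42, G is off the plane and the points are not all coplanar.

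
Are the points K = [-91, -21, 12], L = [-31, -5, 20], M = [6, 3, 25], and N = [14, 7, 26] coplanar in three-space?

Yes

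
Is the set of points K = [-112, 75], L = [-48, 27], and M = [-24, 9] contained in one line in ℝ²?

KL = (64, -48), KM = (88, -66).
det[KL; KM] = (64)(-66) − (-48)(88) = 0.
The determinant is zero, so the points are collinear.

Yes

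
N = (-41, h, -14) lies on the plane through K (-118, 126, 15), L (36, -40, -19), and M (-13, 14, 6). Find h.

A normal to the plane is n = KL × KM = (-2314, -2184, 182).
N lies in the plane iff n · KN = 0.
This gives (-2184)h + (91728) = 0, so h = 42.

42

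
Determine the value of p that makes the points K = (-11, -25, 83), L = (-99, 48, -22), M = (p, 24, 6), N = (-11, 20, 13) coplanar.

Normal to plane KLN: n = (-385, -6160, -3960); plane equation n·P = -170445.
Requiring n·M = -170445: (-385)p + (-171600) = -170445.
So p = -3.

-3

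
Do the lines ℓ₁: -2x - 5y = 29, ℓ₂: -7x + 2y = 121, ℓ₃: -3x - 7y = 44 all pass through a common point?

Yes

Intersecting ℓ₁ and ℓ₂: solving the 2×2 system gives (x, y) = (-17, 1).
Substitute into ℓ₃: (-3)(-17) + (-7)(1) = 44.
This equals 44, so (-17, 1) lies on all three lines and they are concurrent.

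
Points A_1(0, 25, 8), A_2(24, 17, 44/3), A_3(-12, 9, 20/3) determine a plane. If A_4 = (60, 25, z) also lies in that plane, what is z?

68/3

A normal to the plane is n = A_1A_2 × A_1A_3 = (352/3, -48, -480).
A_4 lies in the plane iff n · A_1A_4 = 0.
This gives (-480)z + (10880) = 0, so z = 68/3.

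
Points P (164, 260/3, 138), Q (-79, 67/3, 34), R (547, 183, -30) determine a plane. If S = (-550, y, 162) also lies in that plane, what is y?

-292/3

The plane through P, Q, R has equation (62480/3)x − 80656y + (3692/3)z = -10214344/3.
Substituting S: (-80656)y + (-33765896/3) = -10214344/3, so y = -292/3.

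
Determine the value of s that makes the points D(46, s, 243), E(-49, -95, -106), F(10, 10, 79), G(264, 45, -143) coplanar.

The points are coplanar iff DE · (DF × DG) = 0.
Expanding, this is linear in s: (-60088)s + (5708360) = 0.
So s = 95.

95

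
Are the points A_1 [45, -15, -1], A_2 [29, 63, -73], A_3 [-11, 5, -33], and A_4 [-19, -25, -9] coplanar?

With A_1 as base: A_1A_2 = (-16, 78, -72), A_1A_3 = (-56, 20, -32), A_1A_4 = (-64, -10, -8).
A_1A_3 × A_1A_4 = (-480, 1600, 1840).
A_1A_2 · (A_1A_3 × A_1A_4) = 0.
The scalar triple product vanishes, so the four points are coplanar.

Yes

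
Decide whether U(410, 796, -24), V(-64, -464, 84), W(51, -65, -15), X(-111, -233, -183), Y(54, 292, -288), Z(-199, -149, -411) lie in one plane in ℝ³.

Yes

The plane through U, V, W has normal n = UV × UW = (81648, -34506, -44226) and equation n·P = 7070328.
Checking the remaining points: n·X = 7070328, n·Y = 7070328, n·Z = 7070328.
All equal 7070328, so all 6 points lie in one plane.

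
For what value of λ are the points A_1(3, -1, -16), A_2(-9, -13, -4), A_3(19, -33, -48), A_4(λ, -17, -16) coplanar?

The points are coplanar iff A_1A_2 · (A_1A_3 × A_1A_4) = 0.
Expanding, this is linear in λ: (768)λ + (768) = 0.
So λ = -1.

-1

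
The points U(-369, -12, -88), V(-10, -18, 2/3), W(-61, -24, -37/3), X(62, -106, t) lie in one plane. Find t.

40/3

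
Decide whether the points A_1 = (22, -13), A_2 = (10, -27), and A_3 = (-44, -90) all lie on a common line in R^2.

Yes

A_1A_2 = (-12, -14), A_1A_3 = (-66, -77).
Twice the signed area of △A_1A_2A_3 is (-12)(-77) − (-14)(-66) = 0.
The triangle is degenerate (zero area), so the points are collinear.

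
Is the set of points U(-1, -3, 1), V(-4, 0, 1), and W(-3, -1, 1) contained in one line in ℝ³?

Yes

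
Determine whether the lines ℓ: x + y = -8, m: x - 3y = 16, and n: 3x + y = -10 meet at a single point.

No

Intersecting ℓ and m: solving the 2×2 system gives (x, y) = (-2, -6).
Substitute into n: (3)(-2) + (1)(-6) = -12.
But n requires -10 ≠ -12, so the three lines have no common point.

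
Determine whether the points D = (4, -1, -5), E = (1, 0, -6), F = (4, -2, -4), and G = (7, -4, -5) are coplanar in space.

A normal to the plane through D, E, F is n = DE × DF = (0, 3, 3).
The plane has equation n·P = -18. For G: n·G = -27.
-27 ≠ -18, so G is off the plane.

No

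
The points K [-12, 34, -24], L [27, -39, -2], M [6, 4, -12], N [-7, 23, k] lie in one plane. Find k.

Normal to plane KLM: n = (-216, -72, 144); plane equation n·P = -3312.
Requiring n·N = -3312: (144)k + (-144) = -3312.
So k = -22.

-22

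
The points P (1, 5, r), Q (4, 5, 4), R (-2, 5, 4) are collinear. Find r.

Collinearity requires PQ × PR = 0; each component is linear in r.
The y-component gives (6)r + (-24) = 0, so r = 4.
The remaining components then also vanish.

4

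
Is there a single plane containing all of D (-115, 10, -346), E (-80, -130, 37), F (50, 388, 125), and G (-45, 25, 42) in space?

A normal to the plane through D, E, F is n = DE × DF = (-210714, 46710, 36330).
The plane has equation n·P = 12129030. For G: n·G = 12175740.
12175740 ≠ 12129030, so G is off the plane.

No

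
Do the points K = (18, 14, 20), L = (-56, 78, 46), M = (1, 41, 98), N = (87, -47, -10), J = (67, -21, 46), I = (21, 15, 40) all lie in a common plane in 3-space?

No

The plane through K, L, M has normal n = KL × KM = (4290, 5330, -910) and equation n·P = 133640.
Checking the remaining points: n·N = 131820, n·J = 133640, n·I = 133640.
Since n·N = 131820 ≠ 133640, N is off the plane and the points are not all coplanar.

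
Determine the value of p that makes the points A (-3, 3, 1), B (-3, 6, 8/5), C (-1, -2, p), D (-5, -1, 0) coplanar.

Coplanarity ⇔ det[AB; AC; AD] = 0.
Expanding, this is linear in p: (-6)p + (6/5) = 0.
So p = 1/5.

1/5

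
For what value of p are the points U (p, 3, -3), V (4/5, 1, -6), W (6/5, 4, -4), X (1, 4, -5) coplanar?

7/5

Coplanarity ⇔ det[UV; UW; UX] = 0.
Expanding, this is linear in p: (3)p + (-21/5) = 0.
So p = 7/5.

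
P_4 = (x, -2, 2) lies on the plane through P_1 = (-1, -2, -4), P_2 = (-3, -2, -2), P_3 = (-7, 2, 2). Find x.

The plane through P_1, P_2, P_3 has equation −8x − 8z = 40.
Substituting P_4: (-8)x + (-16) = 40, so x = -7.

-7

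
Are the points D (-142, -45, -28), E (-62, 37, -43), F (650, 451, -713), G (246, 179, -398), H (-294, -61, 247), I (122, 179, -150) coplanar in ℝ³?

The plane through D, E, F has normal n = DE × DF = (-48730, 42920, -25264) and equation n·P = 5695652.
Checking the remaining points: n·G = 5750172, n·H = 5468292, n·I = 5527220.
Since n·G = 5750172 ≠ 5695652, G is off the plane and the points are not all coplanar.

No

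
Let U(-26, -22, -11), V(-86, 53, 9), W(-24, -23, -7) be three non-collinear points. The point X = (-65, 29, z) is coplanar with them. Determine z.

9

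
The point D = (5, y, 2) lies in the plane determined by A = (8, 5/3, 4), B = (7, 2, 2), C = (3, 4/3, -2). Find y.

2/3

The plane through A, B, C has equation −(8/3)x + 4y + 2z = -20/3.
Substituting D: (4)y + (-28/3) = -20/3, so y = 2/3.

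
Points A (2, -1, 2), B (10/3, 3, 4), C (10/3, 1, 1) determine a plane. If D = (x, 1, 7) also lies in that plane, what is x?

4/3

A normal to the plane is n = AB × AC = (-8, 4, -8/3).
D lies in the plane iff n · AD = 0.
This gives (-8)x + (32/3) = 0, so x = 4/3.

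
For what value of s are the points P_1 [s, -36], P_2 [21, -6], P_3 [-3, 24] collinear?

Collinearity: (P_1 − P_2) must be parallel to (P_3 − P_2) = (-24, 30).
Cross-multiplying the components: (s − 21)·(30) = (-30)·(-24).
Solving gives s = 45.

45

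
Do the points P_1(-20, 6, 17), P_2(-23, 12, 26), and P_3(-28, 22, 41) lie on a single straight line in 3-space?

P_1P_2 = (-3, 6, 9), P_1P_3 = (-8, 16, 24).
Each component of P_1P_3 is 8/3 times the corresponding component of P_1P_2, so P_1P_3 = 8/3·P_1P_2 and the points are collinear.

Yes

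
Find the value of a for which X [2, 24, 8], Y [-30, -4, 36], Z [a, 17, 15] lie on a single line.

-6

Collinearity requires XY × XZ = 0; each component is linear in a.
The y-component gives (28)a + (168) = 0, so a = -6.
The remaining components then also vanish.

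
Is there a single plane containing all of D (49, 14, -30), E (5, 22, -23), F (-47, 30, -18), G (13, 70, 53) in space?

No

A normal to the plane through D, E, F is n = DE × DF = (-16, -144, 64).
The plane has equation n·P = -4720. For G: n·G = -6896.
-6896 ≠ -4720, so G is off the plane.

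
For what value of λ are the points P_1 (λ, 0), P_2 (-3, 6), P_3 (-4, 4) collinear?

-6

The three points are collinear iff det[P_1P_2; P_1P_3] = 0.
This determinant is linear in λ: (2)λ + (12) = 0, so λ = -6.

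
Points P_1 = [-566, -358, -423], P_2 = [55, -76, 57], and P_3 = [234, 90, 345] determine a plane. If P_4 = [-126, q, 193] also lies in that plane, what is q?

-2

A normal to the plane is n = P_1P_2 × P_1P_3 = (1536, -92928, 52608).
P_4 lies in the plane iff n · P_1P_4 = 0.
This gives (-92928)q + (-185856) = 0, so q = -2.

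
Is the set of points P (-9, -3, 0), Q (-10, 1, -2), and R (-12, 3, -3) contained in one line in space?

No

PQ = (-1, 4, -2), PR = (-3, 6, -3).
Comparing components 3 and 1: (-2)(-3) − (-1)(-3) = 3 ≠ 0, so PQ and PR are not parallel and the points are not collinear.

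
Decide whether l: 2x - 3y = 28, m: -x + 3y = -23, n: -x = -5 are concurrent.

The three lines meet at one point iff the augmented coefficient matrix [aᵢ bᵢ cᵢ] has rank < 3, i.e. its determinant vanishes.
Here the determinant is 0.
It vanishes, so the lines are concurrent at (5, -6).

Yes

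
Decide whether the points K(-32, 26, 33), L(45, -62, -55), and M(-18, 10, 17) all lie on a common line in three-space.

Yes

KL = (77, -88, -88), KM = (14, -16, -16).
Each component of KM is 2/11 times the corresponding component of KL, so KM = 2/11·KL and the points are collinear.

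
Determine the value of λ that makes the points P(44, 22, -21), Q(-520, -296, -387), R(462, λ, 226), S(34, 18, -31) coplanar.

Coplanarity ⇔ det[PQ; PR; PS] = 0.
Expanding, this is linear in λ: (1980)λ + (-532620) = 0.
So λ = 269.

269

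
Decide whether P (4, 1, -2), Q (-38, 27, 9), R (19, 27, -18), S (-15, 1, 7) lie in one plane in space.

A normal to the plane through P, Q, R is n = PQ × PR = (-702, -507, -1482).
The plane has equation n·X = -351. For S: n·S = -351.
Equal, so S lies in the plane and all four are coplanar.

Yes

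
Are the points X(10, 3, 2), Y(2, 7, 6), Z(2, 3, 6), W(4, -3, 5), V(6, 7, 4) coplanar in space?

Yes

The plane through X, Y, Z has normal n = XY × XZ = (16, 0, 32) and equation n·P = 224.
Checking the remaining points: n·W = 224, n·V = 224.
All equal 224, so all 5 points lie in one plane.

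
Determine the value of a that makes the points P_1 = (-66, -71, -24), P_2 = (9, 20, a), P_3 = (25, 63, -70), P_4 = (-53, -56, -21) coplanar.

-17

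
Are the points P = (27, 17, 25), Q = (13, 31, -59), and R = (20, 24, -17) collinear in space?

Yes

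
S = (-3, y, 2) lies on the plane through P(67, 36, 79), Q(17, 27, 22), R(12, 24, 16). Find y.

Coplanarity requires PQ · (PR × PS) = 0.
PQ = (-50, -9, -57), PR = (-55, -12, -63); the triple product is linear in y with coefficient -15 and constant term 645.
Setting it to zero: y = 43.

43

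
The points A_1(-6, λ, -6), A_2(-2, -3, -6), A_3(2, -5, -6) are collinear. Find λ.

-1

Direction A_2A_3 = (4, -2, 0). From the x-coordinate of A_1, the parameter along the line is τ = (-6 − (-2))/4 = -1.
Then λ = (-3) + (-1)·(-2) = -1.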